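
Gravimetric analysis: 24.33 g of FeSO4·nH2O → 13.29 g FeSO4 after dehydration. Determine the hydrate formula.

FeSO4·7H2O

Mass of water lost = 24.33 − 13.29 = 11.04 g → 11.04 / 18.02 = 0.6127 mol H2O
Molar mass of FeSO4 = 151.92 g/mol → mol FeSO4 = 13.29 / 151.92 = 0.08748
n = 0.6127 / 0.08748 = 7.00 ≈ 7 → FeSO4·7H2O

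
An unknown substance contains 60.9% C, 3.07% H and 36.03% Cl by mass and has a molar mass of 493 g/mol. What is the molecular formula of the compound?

C25H15Cl5

Assume 100 g: 60.9 g C, 3.07 g H, 36.03 g Cl.
Moles — C: 60.9 / 12.01 = 5.071 mol; H: 3.07 / 1.008 = 3.046 mol; Cl: 36.03 / 35.45 = 1.016 mol
Smallest is Cl at 1.016 mol; normalising gives C 4.989, H 2.997, Cl 1.000
→ C5H3Cl
Empirical-formula mass = 98.52 g/mol
n = 493 / 98.52 = 5.00 ≈ 5
Molecular formula = (C5H3Cl)×5 = C25H15Cl5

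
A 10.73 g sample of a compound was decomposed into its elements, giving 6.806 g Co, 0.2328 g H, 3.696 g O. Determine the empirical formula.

n(Co) = 6.806/58.93 = 0.1155, n(H) = 0.2328/1.008 = 0.231, n(O) = 3.696/16.00 = 0.231
Smallest is Co at 0.1155 mol; normalising gives Co 1.000, H 2.000, O 2.000
≈ 1:2:2 → CoH2O2

CoH2O2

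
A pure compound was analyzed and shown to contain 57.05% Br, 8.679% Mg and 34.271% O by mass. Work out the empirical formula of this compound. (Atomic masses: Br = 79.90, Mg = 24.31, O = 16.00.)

Assume 100 g: 57.05 g Br, 8.679 g Mg, 34.271 g O.
Br: 57.05 g ÷ 79.90 g/mol = 0.714 mol
Mg: 8.679 g ÷ 24.31 g/mol = 0.357 mol
O: 34.271 g ÷ 16.00 g/mol = 2.142 mol
Ratios (÷ 0.357): Br 2.000, Mg 1.000, O 6.000
Ratio ≈ 2:1:6, so the empirical formula is Br2MgO6

Br2MgO6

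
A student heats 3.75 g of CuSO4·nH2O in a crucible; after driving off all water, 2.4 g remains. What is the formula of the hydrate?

CuSO4·5H2O

Mass of water lost = 3.75 − 2.4 = 1.35 g → 1.35 / 18.02 = 0.07492 mol H2O
Molar mass of CuSO4 = 159.62 g/mol → mol CuSO4 = 2.4 / 159.62 = 0.01504
n = 0.07492 / 0.01504 = 4.98 ≈ 5 → CuSO4·5H2O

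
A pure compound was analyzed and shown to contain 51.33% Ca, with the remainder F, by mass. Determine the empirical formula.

Assume 100 g: 51.33 g Ca, 48.67 g F.
Moles — Ca: 51.33 / 40.08 = 1.281 mol; F: 48.67 / 19.00 = 2.562 mol
Ratios (÷ 1.281): Ca 1.000, F 2.000
≈ 1:2 → CaF2

CaF2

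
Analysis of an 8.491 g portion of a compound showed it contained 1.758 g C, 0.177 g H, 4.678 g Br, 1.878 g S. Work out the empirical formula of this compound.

n(C) = 1.758/12.01 = 0.1464, n(H) = 0.177/1.008 = 0.1756, n(Br) = 4.678/79.90 = 0.05855, n(S) = 1.878/32.07 = 0.05856
Ratios (÷ 0.05855): C 2.500, H 2.999, Br 1.000, S 1.000
Multiply by 2: C 5.00, H 6.00, Br 2.00, S 2.00 → C5H6Br2S2

C5H6Br2S2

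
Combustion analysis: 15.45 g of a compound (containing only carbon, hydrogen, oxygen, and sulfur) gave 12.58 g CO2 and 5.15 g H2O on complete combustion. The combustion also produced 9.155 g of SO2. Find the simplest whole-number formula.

C2H4O3S

mol C = 12.58 / 44.01 = 0.2858; mass C = 0.2858 × 12.01 = 3.433 g
mol H = 2 × (5.15 / 18.02) = 0.5716; mass H = 0.5716 × 1.008 = 0.5762 g
mol S = 9.155 / 64.07 = 0.1429; mass S = 4.583 g
mass O = 15.45 − (8.592) = 6.858 g → mol O = 0.4286
Smallest is S at 0.1429 mol; normalising gives C 2.000, H 4.000, O 3.000, S 1.000
→ C2H4O3S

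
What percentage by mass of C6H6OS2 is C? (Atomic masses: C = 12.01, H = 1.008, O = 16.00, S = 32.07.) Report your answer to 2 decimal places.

45.54%

Molar mass = 6(12.01) + 6(1.008) + 1(16.00) + 2(32.07) = 158.248 g/mol
Mass of C per mole = 6 × 12.01 = 72.060 g
% C = 72.060 / 158.248 × 100 = 45.54%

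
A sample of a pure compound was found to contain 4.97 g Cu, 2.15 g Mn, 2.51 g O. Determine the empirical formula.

Moles — Cu: 4.97 / 63.55 = 0.07821 mol; Mn: 2.15 / 54.94 = 0.03913 mol; O: 2.51 / 16.00 = 0.1569 mol
Ratios (÷ 0.03913): Cu 1.998, Mn 1.000, O 4.009
→ Cu2MnO4

Cu2MnO4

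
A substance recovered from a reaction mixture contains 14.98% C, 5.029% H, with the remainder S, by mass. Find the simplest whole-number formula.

CH4S2

Assume 100 g: 14.98 g C, 5.029 g H, 79.991 g S.
n(C) = 14.98/12.01 = 1.247, n(H) = 5.029/1.008 = 4.989, n(S) = 79.991/32.07 = 2.494
Divide by the smallest (1.247 mol C): C 1.000, H 4.000, S 2.000
≈ 1:4:2 → CH4S2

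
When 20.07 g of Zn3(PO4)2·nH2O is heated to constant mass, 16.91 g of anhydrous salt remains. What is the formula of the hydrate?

Zn3(PO4)2·4H2O

Mass of water lost = 20.07 − 16.91 = 3.16 g → 3.16 / 18.02 = 0.1754 mol H2O
Molar mass of Zn3(PO4)2 = 386.08 g/mol → mol Zn3(PO4)2 = 16.91 / 386.08 = 0.0438
n = 0.1754 / 0.0438 = 4.00 ≈ 4 → Zn3(PO4)2·4H2O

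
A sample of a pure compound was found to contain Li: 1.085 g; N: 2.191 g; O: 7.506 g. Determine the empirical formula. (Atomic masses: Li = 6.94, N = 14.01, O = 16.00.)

LiNO3

n(Li) = 1.085/6.94 = 0.1563, n(N) = 2.191/14.01 = 0.1564, n(O) = 7.506/16.00 = 0.4691
Divide by the smallest (0.1563 mol Li): Li 1.000, N 1.000, O 3.001
Ratio ≈ 1:1:3, so the empirical formula is LiNO3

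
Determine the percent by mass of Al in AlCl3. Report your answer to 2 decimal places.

Molar mass = 1(26.98) + 3(35.45) = 133.330 g/mol
Mass of Al per mole = 1 × 26.98 = 26.980 g
% Al = 26.980 / 133.330 × 100 = 20.24%

20.24%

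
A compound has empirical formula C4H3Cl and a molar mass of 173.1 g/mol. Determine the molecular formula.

C8H6Cl2

Empirical-formula mass = 86.51 g/mol
n = 173.1 / 86.51 = 2.00 ≈ 2
Molecular formula = (C4H3Cl)2 = C8H6Cl2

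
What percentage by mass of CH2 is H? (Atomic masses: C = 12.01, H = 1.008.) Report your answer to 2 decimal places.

Molar mass = 1(12.01) + 2(1.008) = 14.026 g/mol
Mass of H per mole = 2 × 1.008 = 2.016 g
% H = 2.016 / 14.026 × 100 = 14.37%

14.37%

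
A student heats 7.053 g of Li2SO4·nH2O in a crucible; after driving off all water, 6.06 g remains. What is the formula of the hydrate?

Mass of water lost = 7.053 − 6.06 = 0.993 g → 0.993 / 18.02 = 0.05511 mol H2O
Molar mass of Li2SO4 = 109.95 g/mol → mol Li2SO4 = 6.06 / 109.95 = 0.05512
n = 0.05511 / 0.05512 = 1.00 ≈ 1 → Li2SO4·H2O

Li2SO4·H2O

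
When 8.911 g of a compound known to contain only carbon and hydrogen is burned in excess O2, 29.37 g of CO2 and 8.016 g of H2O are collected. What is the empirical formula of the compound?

mol C = 29.37 / 44.01 = 0.6673; mass C = 0.6673 × 12.01 = 8.015 g
mol H = 2 × (8.016 / 18.02) = 0.8897; mass H = 0.8897 × 1.008 = 0.8968 g
Ratios (÷ 0.6673): C 1.000, H 1.333
×3: C 3.00, H 4.00 → C3H4

C3H4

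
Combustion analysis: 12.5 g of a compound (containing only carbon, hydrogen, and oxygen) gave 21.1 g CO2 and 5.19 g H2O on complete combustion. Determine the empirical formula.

mol C = 21.1 / 44.01 = 0.4794; mass C = 0.4794 × 12.01 = 5.758 g
mol H = 2 × (5.19 / 18.02) = 0.5760; mass H = 0.5760 × 1.008 = 0.5806 g
mass O = 12.5 − (6.339) = 6.161 g → mol O = 0.3851
Smallest is O at 0.3851 mol; normalising gives C 1.245, H 1.496, O 1.000
×4: C 4.98, H 5.98, O 4.00 → C5H6O4

C5H6O4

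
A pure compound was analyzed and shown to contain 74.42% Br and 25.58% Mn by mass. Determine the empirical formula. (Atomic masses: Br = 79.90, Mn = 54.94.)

Assume 100 g: 74.42 g Br, 25.58 g Mn.
Br: 74.42 g ÷ 79.90 g/mol = 0.9314 mol
Mn: 25.58 g ÷ 54.94 g/mol = 0.4656 mol
Smallest is Mn at 0.4656 mol; normalising gives Br 2.000, Mn 1.000
≈ 2:1 → Br2Mn

Br2Mn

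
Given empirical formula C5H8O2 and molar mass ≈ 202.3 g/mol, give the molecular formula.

C10H16O4

Empirical-formula mass = 100.11 g/mol
n = 202.3 / 100.11 = 2.02 ≈ 2
Molecular formula = (C5H8O2)2 = C10H16O4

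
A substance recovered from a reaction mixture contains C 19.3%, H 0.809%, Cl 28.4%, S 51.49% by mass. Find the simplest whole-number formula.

Assume 100 g: 19.3 g C, 0.809 g H, 28.4 g Cl, 51.49 g S.
Moles — C: 19.3 / 12.01 = 1.607 mol; H: 0.809 / 1.008 = 0.8026 mol; Cl: 28.4 / 35.45 = 0.8011 mol; S: 51.49 / 32.07 = 1.606 mol
Divide by the smallest (0.8011 mol Cl): C 2.006, H 1.002, Cl 1.000, S 2.004
→ C2HClS2

C2HClS2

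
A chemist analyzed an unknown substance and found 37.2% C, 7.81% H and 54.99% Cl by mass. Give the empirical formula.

Assume 100 g: 37.2 g C, 7.81 g H, 54.99 g Cl.
Moles — C: 37.2 / 12.01 = 3.097 mol; H: 7.81 / 1.008 = 7.748 mol; Cl: 54.99 / 35.45 = 1.551 mol
Ratios (÷ 1.551): C 1.997, H 4.995, Cl 1.000
≈ 2:5:1 → C2H5Cl

C2H5Cl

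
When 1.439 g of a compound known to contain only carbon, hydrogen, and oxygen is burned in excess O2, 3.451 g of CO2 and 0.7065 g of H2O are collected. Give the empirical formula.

mol C = 3.451 / 44.01 = 0.07841; mass C = 0.07841 × 12.01 = 0.9418 g
mol H = 2 × (0.7065 / 18.02) = 0.07841; mass H = 0.07841 × 1.008 = 0.07904 g
mass O = 1.439 − (1.021) = 0.4182 g → mol O = 0.02614
Divide by the smallest (0.02614 mol O): C 3.000, H 3.000, O 1.000
≈ 3:3:1 → C3H3O

C3H3O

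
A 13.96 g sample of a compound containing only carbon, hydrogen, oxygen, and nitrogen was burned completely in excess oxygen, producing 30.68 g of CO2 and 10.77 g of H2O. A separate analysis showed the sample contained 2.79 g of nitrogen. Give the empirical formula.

C7H12N2O

mol C = 30.68 / 44.01 = 0.6971; mass C = 0.6971 × 12.01 = 8.372 g
mol H = 2 × (10.77 / 18.02) = 1.195; mass H = 1.195 × 1.008 = 1.205 g
mol N = 2.79 / 14.01 = 0.1991
mass O = 13.96 − (12.37) = 1.593 g → mol O = 0.09955
Ratios (÷ 0.09955): C 7.003, H 12.008, N 2.000, O 1.000
Ratio ≈ 7:12:2:1, so the empirical formula is C7H12N2O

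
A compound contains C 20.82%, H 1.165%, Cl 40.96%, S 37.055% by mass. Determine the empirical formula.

C3H2Cl2S2

Assume 100 g: 20.82 g C, 1.165 g H, 40.96 g Cl, 37.055 g S.
C: 20.82 g ÷ 12.01 g/mol = 1.734 mol
H: 1.165 g ÷ 1.008 g/mol = 1.156 mol
Cl: 40.96 g ÷ 35.45 g/mol = 1.155 mol
S: 37.055 g ÷ 32.07 g/mol = 1.155 mol
Divide by the smallest (1.155 mol Cl): C 1.500, H 1.000, Cl 1.000, S 1.000
Multiply by 2: C 3.00, H 2.00, Cl 2.00, S 2.00 → C3H2Cl2S2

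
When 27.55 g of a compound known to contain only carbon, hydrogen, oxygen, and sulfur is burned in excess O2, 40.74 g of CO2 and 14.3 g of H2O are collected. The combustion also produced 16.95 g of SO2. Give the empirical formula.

mol C = 40.74 / 44.01 = 0.9257; mass C = 0.9257 × 12.01 = 11.12 g
mol H = 2 × (14.3 / 18.02) = 1.587; mass H = 1.587 × 1.008 = 1.600 g
mol S = 16.95 / 64.07 = 0.2646; mass S = 8.484 g
mass O = 27.55 − (21.20) = 6.348 g → mol O = 0.3968
Divide by the smallest (0.2646 mol S): C 3.499, H 5.999, O 1.500, S 1.000
Multiply by 2: C 7.00, H 12.00, O 3.00, S 2.00 → C7H12O3S2

C7H12O3S2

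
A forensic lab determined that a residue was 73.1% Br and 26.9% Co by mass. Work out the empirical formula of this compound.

Br2Co

Assume 100 g: 73.1 g Br, 26.9 g Co.
Br: 73.1 g ÷ 79.90 g/mol = 0.9149 mol
Co: 26.9 g ÷ 58.93 g/mol = 0.4565 mol
Ratios (÷ 0.4565): Br 2.004, Co 1.000
≈ 2:1 → Br2Co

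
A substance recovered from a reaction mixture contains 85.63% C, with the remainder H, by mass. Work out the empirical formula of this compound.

Assume 100 g: 85.63 g C, 14.37 g H.
C: 85.63 g ÷ 12.01 g/mol = 7.13 mol
H: 14.37 g ÷ 1.008 g/mol = 14.26 mol
Divide by the smallest (7.13 mol C): C 1.000, H 1.999
Ratio ≈ 1:2, so the empirical formula is CH2

CH2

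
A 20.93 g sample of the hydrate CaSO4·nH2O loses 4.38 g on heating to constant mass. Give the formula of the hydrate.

Mass of anhydrous CaSO4 = 20.93 − 4.38 = 16.55 g
mol H2O = 4.38 / 18.02 = 0.2431
Molar mass of CaSO4 = 136.15 g/mol → mol CaSO4 = 16.55 / 136.15 = 0.1216
n = 0.2431 / 0.1216 = 2.00 ≈ 2 → CaSO4·2H2O

CaSO4·2H2O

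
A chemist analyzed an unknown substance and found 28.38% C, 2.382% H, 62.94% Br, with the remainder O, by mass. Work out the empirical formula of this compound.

C6H6Br2O

Assume 100 g: 28.38 g C, 2.382 g H, 62.94 g Br, 6.298 g O.
C: 28.38 g ÷ 12.01 g/mol = 2.363 mol
H: 2.382 g ÷ 1.008 g/mol = 2.363 mol
Br: 62.94 g ÷ 79.90 g/mol = 0.7877 mol
O: 6.298 g ÷ 16.00 g/mol = 0.3936 mol
Divide by the smallest (0.3936 mol O): C 6.003, H 6.003, Br 2.001, O 1.000
Ratio ≈ 6:6:2:1, so the empirical formula is C6H6Br2O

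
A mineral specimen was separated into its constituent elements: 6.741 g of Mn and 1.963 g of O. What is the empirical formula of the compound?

MnO

n(Mn) = 6.741/54.94 = 0.1227, n(O) = 1.963/16.00 = 0.1227
Ratios (÷ 0.1227): Mn 1.000, O 1.000
Ratio ≈ 1:1, so the empirical formula is MnO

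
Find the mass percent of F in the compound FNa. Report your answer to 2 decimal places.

45.25%

Molar mass = 1(19.00) + 1(22.99) = 41.990 g/mol
Mass of F per mole = 1 × 19.00 = 19.000 g
% F = 19.000 / 41.990 × 100 = 45.25%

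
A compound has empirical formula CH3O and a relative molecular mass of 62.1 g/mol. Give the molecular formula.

C2H6O2

Empirical-formula mass = 31.03 g/mol
n = 62.1 / 31.03 = 2.00 ≈ 2
Molecular formula = (CH3O)2 = C2H6O2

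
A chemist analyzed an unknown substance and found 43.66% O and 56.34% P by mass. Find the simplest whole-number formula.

O3P2

Assume 100 g: 43.66 g O, 56.34 g P.
n(O) = 43.66/16.00 = 2.729, n(P) = 56.34/30.97 = 1.819
Ratios (÷ 1.819): O 1.500, P 1.000
Scaling by 2: O 3.00, P 2.00 → O3P2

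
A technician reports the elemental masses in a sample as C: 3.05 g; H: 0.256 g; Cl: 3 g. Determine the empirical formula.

n(C) = 3.05/12.01 = 0.254, n(H) = 0.256/1.008 = 0.254, n(Cl) = 3/35.45 = 0.08463
Ratios (÷ 0.08463): C 3.001, H 3.001, Cl 1.000
≈ 3:3:1 → C3H3Cl

C3H3Cl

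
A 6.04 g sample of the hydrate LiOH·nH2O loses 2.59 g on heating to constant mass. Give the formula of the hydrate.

Mass of anhydrous LiOH = 6.04 − 2.59 = 3.45 g
mol H2O = 2.59 / 18.02 = 0.1437
Molar mass of LiOH = 23.95 g/mol → mol LiOH = 3.45 / 23.95 = 0.1441
n = 0.1437 / 0.1441 = 1.00 ≈ 1 → LiOH·H2O

LiOH·H2O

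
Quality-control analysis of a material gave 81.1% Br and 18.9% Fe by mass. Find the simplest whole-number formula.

Assume 100 g: 81.1 g Br, 18.9 g Fe.
Moles — Br: 81.1 / 79.90 = 1.015 mol; Fe: 18.9 / 55.85 = 0.3384 mol
Ratios (÷ 0.3384): Br 2.999, Fe 1.000
→ Br3Fe

Br3Fe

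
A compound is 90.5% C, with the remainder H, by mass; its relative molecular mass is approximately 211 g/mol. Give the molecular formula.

C16H20

Assume 100 g: 90.5 g C, 9.5 g H.
Moles — C: 90.5 / 12.01 = 7.535 mol; H: 9.5 / 1.008 = 9.425 mol
Smallest is C at 7.535 mol; normalising gives C 1.000, H 1.251
Scaling by 4: C 4.00, H 5.00 → C4H5
Empirical-formula mass = 53.08 g/mol
n = 211 / 53.08 = 3.98 ≈ 4
Molecular formula = (C4H5)×4 = C16H20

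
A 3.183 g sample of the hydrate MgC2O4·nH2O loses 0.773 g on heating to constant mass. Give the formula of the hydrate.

Mass of anhydrous MgC2O4 = 3.183 − 0.773 = 2.41 g
mol H2O = 0.773 / 18.02 = 0.0429
Molar mass of MgC2O4 = 112.33 g/mol → mol MgC2O4 = 2.41 / 112.33 = 0.02145
n = 0.0429 / 0.02145 = 2.00 ≈ 2 → MgC2O4·2H2O

MgC2O4·2H2O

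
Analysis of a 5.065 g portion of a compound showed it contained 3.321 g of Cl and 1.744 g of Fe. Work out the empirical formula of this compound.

Moles — Cl: 3.321 / 35.45 = 0.09368 mol; Fe: 1.744 / 55.85 = 0.03123 mol
Smallest is Fe at 0.03123 mol; normalising gives Cl 3.000, Fe 1.000
≈ 3:1 → Cl3Fe

Cl3Fe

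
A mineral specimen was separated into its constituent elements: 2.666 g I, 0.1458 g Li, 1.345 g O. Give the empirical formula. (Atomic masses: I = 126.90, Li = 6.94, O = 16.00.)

Moles — I: 2.666 / 126.90 = 0.02101 mol; Li: 0.1458 / 6.94 = 0.02101 mol; O: 1.345 / 16.00 = 0.08406 mol
Divide by the smallest (0.02101 mol Li): I 1.000, Li 1.000, O 4.001
Ratio ≈ 1:1:4, so the empirical formula is ILiO4

ILiO4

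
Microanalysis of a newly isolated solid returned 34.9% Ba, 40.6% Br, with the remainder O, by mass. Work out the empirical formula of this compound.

Assume 100 g: 34.9 g Ba, 40.6 g Br, 24.5 g O.
n(Ba) = 34.9/137.33 = 0.2541, n(Br) = 40.6/79.90 = 0.5081, n(O) = 24.5/16.00 = 1.531
Divide by the smallest (0.2541 mol Ba): Ba 1.000, Br 1.999, O 6.025
→ BaBr2O6

BaBr2O6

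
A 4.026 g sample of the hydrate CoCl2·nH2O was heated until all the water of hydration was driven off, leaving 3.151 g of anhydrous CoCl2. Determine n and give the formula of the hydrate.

CoCl2·2H2O

Mass of water lost = 4.026 − 3.151 = 0.875 g → 0.875 / 18.02 = 0.04856 mol H2O
Molar mass of CoCl2 = 129.83 g/mol → mol CoCl2 = 3.151 / 129.83 = 0.02427
n = 0.04856 / 0.02427 = 2.00 ≈ 2 → CoCl2·2H2O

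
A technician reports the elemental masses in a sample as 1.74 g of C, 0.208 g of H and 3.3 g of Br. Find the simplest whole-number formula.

C7H10Br2

n(C) = 1.74/12.01 = 0.1449, n(H) = 0.208/1.008 = 0.2063, n(Br) = 3.3/79.90 = 0.0413
Smallest is Br at 0.0413 mol; normalising gives C 3.508, H 4.996, Br 1.000
Multiply by 2: C 7.02, H 9.99, Br 2.00 → C7H10Br2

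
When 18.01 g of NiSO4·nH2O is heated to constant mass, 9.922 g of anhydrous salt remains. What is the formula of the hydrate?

NiSO4·7H2O

Mass of water lost = 18.01 − 9.922 = 8.088 g → 8.088 / 18.02 = 0.4488 mol H2O
Molar mass of NiSO4 = 154.76 g/mol → mol NiSO4 = 9.922 / 154.76 = 0.06411
n = 0.4488 / 0.06411 = 7.00 ≈ 7 → NiSO4·7H2O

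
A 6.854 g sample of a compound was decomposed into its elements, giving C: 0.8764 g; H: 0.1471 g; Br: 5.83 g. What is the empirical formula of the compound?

CH2Br

n(C) = 0.8764/12.01 = 0.07297, n(H) = 0.1471/1.008 = 0.1459, n(Br) = 5.83/79.90 = 0.07297
Ratios (÷ 0.07297): C 1.000, H 2.000, Br 1.000
≈ 1:2:1 → CH2Br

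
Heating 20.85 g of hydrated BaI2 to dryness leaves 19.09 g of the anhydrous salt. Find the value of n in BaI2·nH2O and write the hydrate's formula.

Mass of water lost = 20.85 − 19.09 = 1.76 g → 1.76 / 18.02 = 0.09767 mol H2O
Molar mass of BaI2 = 391.13 g/mol → mol BaI2 = 19.09 / 391.13 = 0.04881
n = 0.09767 / 0.04881 = 2.00 ≈ 2 → BaI2·2H2O

BaI2·2H2O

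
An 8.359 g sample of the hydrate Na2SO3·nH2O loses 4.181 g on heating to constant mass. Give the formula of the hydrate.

Mass of anhydrous Na2SO3 = 8.359 − 4.181 = 4.178 g
mol H2O = 4.181 / 18.02 = 0.232
Molar mass of Na2SO3 = 126.05 g/mol → mol Na2SO3 = 4.178 / 126.05 = 0.03315
n = 0.232 / 0.03315 = 7.00 ≈ 7 → Na2SO3·7H2O

Na2SO3·7H2O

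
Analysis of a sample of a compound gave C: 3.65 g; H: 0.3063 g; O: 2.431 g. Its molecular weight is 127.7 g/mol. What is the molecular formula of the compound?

C6H6O3

n(C) = 3.65/12.01 = 0.3039, n(H) = 0.3063/1.008 = 0.3039, n(O) = 2.431/16.00 = 0.1519
Ratios (÷ 0.1519): C 2.000, H 2.000, O 1.000
≈ 2:2:1 → C2H2O
Empirical-formula mass = 42.04 g/mol
n = 127.7 / 42.04 = 3.04 ≈ 3
Molecular formula = (C2H2O)×3 = C6H6O3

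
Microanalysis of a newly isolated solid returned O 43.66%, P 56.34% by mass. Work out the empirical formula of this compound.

Assume 100 g: 43.66 g O, 56.34 g P.
O: 43.66 g ÷ 16.00 g/mol = 2.729 mol
P: 56.34 g ÷ 30.97 g/mol = 1.819 mol
Smallest is P at 1.819 mol; normalising gives O 1.500, P 1.000
×2: O 3.00, P 2.00 → O3P2

O3P2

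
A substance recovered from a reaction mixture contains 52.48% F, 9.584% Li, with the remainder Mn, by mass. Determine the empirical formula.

Assume 100 g: 52.48 g F, 9.584 g Li, 37.936 g Mn.
Moles — F: 52.48 / 19.00 = 2.762 mol; Li: 9.584 / 6.94 = 1.381 mol; Mn: 37.936 / 54.94 = 0.6905 mol
Smallest is Mn at 0.6905 mol; normalising gives F 4.000, Li 2.000, Mn 1.000
→ F4Li2Mn

F4Li2Mn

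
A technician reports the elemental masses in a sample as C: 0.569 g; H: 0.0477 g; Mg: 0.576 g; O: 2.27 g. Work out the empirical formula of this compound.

C: 0.569 g ÷ 12.01 g/mol = 0.04738 mol
H: 0.0477 g ÷ 1.008 g/mol = 0.04732 mol
Mg: 0.576 g ÷ 24.31 g/mol = 0.02369 mol
O: 2.27 g ÷ 16.00 g/mol = 0.1419 mol
Divide by the smallest (0.02369 mol Mg): C 2.000, H 1.997, Mg 1.000, O 5.988
→ C2H2MgO6

C2H2MgO6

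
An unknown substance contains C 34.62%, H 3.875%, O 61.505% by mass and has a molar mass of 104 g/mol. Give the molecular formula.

C3H4O4

Assume 100 g: 34.62 g C, 3.875 g H, 61.505 g O.
Moles — C: 34.62 / 12.01 = 2.883 mol; H: 3.875 / 1.008 = 3.844 mol; O: 61.505 / 16.00 = 3.844 mol
Divide by the smallest (2.883 mol C): C 1.000, H 1.334, O 1.334
Scaling by 3: C 3.00, H 4.00, O 4.00 → C3H4O4
Empirical-formula mass = 104.06 g/mol
n = 104 / 104.06 = 1.00 ≈ 1
Molecular formula = empirical formula = C3H4O4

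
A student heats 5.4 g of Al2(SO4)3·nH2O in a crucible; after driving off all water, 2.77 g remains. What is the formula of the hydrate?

Al2(SO4)3·18H2O

Mass of water lost = 5.4 − 2.77 = 2.63 g → 2.63 / 18.02 = 0.1459 mol H2O
Molar mass of Al2(SO4)3 = 342.17 g/mol → mol Al2(SO4)3 = 2.77 / 342.17 = 0.008095
n = 0.1459 / 0.008095 = 18.03 ≈ 18 → Al2(SO4)3·18H2O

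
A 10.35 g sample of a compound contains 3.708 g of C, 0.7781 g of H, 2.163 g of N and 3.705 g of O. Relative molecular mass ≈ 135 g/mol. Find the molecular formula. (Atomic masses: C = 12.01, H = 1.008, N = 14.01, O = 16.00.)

n(C) = 3.708/12.01 = 0.3087, n(H) = 0.7781/1.008 = 0.7719, n(N) = 2.163/14.01 = 0.1544, n(O) = 3.705/16.00 = 0.2316
Ratios (÷ 0.1544): C 2.000, H 5.000, N 1.000, O 1.500
Scaling by 2: C 4.00, H 10.00, N 2.00, O 3.00 → C4H10N2O3
Empirical-formula mass = 134.14 g/mol
n = 135 / 134.14 = 1.01 ≈ 1
Molecular formula = empirical formula = C4H10N2O3

C4H10N2O3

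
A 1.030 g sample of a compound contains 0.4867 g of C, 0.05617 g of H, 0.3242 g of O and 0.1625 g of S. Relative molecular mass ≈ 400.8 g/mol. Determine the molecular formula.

C16H22O8S2

C: 0.4867 g ÷ 12.01 g/mol = 0.04052 mol
H: 0.05617 g ÷ 1.008 g/mol = 0.05572 mol
O: 0.3242 g ÷ 16.00 g/mol = 0.02026 mol
S: 0.1625 g ÷ 32.07 g/mol = 0.005067 mol
Divide by the smallest (0.005067 mol S): C 7.998, H 10.997, O 3.999, S 1.000
Ratio ≈ 8:11:4:1, so the empirical formula is C8H11O4S
Empirical-formula mass = 203.24 g/mol
n = 400.8 / 203.24 = 1.97 ≈ 2
Molecular formula = (C8H11O4S)×2 = C16H22O8S2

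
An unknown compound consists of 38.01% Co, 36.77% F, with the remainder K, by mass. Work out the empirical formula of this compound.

Assume 100 g: 38.01 g Co, 36.77 g F, 25.22 g K.
Co: 38.01 g ÷ 58.93 g/mol = 0.645 mol
F: 36.77 g ÷ 19.00 g/mol = 1.935 mol
K: 25.22 g ÷ 39.10 g/mol = 0.645 mol
Ratios (÷ 0.645): Co 1.000, F 3.000, K 1.000
→ CoF3K

CoF3K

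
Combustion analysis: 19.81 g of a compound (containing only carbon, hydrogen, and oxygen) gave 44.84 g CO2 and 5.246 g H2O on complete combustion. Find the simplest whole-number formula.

mol C = 44.84 / 44.01 = 1.019; mass C = 1.019 × 12.01 = 12.24 g
mol H = 2 × (5.246 / 18.02) = 0.5822; mass H = 0.5822 × 1.008 = 0.5869 g
mass O = 19.81 − (12.82) = 6.987 g → mol O = 0.4367
Ratios (÷ 0.4367): C 2.333, H 1.333, O 1.000
Multiply by 3: C 7.00, H 4.00, O 3.00 → C7H4O3

C7H4O3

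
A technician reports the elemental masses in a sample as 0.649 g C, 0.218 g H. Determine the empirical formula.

C: 0.649 g ÷ 12.01 g/mol = 0.05404 mol
H: 0.218 g ÷ 1.008 g/mol = 0.2163 mol
Divide by the smallest (0.05404 mol C): C 1.000, H 4.002
Ratio ≈ 1:4, so the empirical formula is CH4

CH4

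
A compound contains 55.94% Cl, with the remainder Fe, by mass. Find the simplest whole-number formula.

Assume 100 g: 55.94 g Cl, 44.06 g Fe.
n(Cl) = 55.94/35.45 = 1.578, n(Fe) = 44.06/55.85 = 0.7889
Divide by the smallest (0.7889 mol Fe): Cl 2.000, Fe 1.000
→ Cl2Fe

Cl2Fe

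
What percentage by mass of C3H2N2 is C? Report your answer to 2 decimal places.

Molar mass = 3(12.01) + 2(1.008) + 2(14.01) = 66.066 g/mol
Mass of C per mole = 3 × 12.01 = 36.030 g
% C = 36.030 / 66.066 × 100 = 54.54%

54.54%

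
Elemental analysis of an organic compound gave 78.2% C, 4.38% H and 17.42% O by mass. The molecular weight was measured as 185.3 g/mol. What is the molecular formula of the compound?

C12H8O2

Assume 100 g: 78.2 g C, 4.38 g H, 17.42 g O.
Moles — C: 78.2 / 12.01 = 6.511 mol; H: 4.38 / 1.008 = 4.345 mol; O: 17.42 / 16.00 = 1.089 mol
Ratios (÷ 1.089): C 5.980, H 3.991, O 1.000
≈ 6:4:1 → C6H4O
Empirical-formula mass = 92.09 g/mol
n = 185.3 / 92.09 = 2.01 ≈ 2
Molecular formula = (C6H4O)×2 = C12H8O2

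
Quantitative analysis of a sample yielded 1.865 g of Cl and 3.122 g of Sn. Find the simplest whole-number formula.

Cl2Sn

Cl: 1.865 g ÷ 35.45 g/mol = 0.05261 mol
Sn: 3.122 g ÷ 118.71 g/mol = 0.0263 mol
Divide by the smallest (0.0263 mol Sn): Cl 2.000, Sn 1.000
→ Cl2Sn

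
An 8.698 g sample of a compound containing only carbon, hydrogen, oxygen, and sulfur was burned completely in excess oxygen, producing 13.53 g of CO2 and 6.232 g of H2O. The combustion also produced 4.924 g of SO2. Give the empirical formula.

C8H18O3S2

mol C = 13.53 / 44.01 = 0.3074; mass C = 0.3074 × 12.01 = 3.692 g
mol H = 2 × (6.232 / 18.02) = 0.6917; mass H = 0.6917 × 1.008 = 0.6972 g
mol S = 4.924 / 64.07 = 0.07685; mass S = 2.465 g
mass O = 8.698 − (6.854) = 1.844 g → mol O = 0.1152
Smallest is S at 0.07685 mol; normalising gives C 4.000, H 9.000, O 1.499, S 1.000
Multiply by 2: C 8.00, H 18.00, O 3.00, S 2.00 → C8H18O3S2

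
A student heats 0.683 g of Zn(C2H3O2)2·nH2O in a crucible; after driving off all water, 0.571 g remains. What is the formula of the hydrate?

Zn(C2H3O2)2·2H2O

Mass of water lost = 0.683 − 0.571 = 0.112 g → 0.112 / 18.02 = 0.006215 mol H2O
Molar mass of Zn(C2H3O2)2 = 183.47 g/mol → mol Zn(C2H3O2)2 = 0.571 / 183.47 = 0.003112
n = 0.006215 / 0.003112 = 2.00 ≈ 2 → Zn(C2H3O2)2·2H2O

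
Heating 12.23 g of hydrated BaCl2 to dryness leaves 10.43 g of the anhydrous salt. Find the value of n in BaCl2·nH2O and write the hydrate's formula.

BaCl2·2H2O

Mass of water lost = 12.23 − 10.43 = 1.8 g → 1.8 / 18.02 = 0.09989 mol H2O
Molar mass of BaCl2 = 208.23 g/mol → mol BaCl2 = 10.43 / 208.23 = 0.05009
n = 0.09989 / 0.05009 = 1.99 ≈ 2 → BaCl2·2H2O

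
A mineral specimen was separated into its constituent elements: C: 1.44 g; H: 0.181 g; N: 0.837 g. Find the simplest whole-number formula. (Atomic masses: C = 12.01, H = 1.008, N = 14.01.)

C2H3N

Moles — C: 1.44 / 12.01 = 0.1199 mol; H: 0.181 / 1.008 = 0.1796 mol; N: 0.837 / 14.01 = 0.05974 mol
Ratios (÷ 0.05974): C 2.007, H 3.006, N 1.000
≈ 2:3:1 → C2H3N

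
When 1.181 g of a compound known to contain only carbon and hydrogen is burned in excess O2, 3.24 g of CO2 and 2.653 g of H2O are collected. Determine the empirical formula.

mol C = 3.24 / 44.01 = 0.07362; mass C = 0.07362 × 12.01 = 0.8842 g
mol H = 2 × (2.653 / 18.02) = 0.2945; mass H = 0.2945 × 1.008 = 0.2968 g
Ratios (÷ 0.07362): C 1.000, H 4.000
≈ 1:4 → CH4

CH4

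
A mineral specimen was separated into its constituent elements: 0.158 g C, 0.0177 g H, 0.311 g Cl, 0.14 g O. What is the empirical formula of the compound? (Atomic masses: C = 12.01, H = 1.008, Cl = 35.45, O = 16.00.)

C3H4Cl2O2

Moles — C: 0.158 / 12.01 = 0.01316 mol; H: 0.0177 / 1.008 = 0.01756 mol; Cl: 0.311 / 35.45 = 0.008773 mol; O: 0.14 / 16.00 = 0.00875 mol
Smallest is O at 0.00875 mol; normalising gives C 1.504, H 2.007, Cl 1.003, O 1.000
Multiply by 2: C 3.01, H 4.01, Cl 2.01, O 2.00 → C3H4Cl2O2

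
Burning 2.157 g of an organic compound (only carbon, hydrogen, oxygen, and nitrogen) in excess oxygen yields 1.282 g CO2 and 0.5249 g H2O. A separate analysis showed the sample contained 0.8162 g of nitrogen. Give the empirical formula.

CH2N2O2

mol C = 1.282 / 44.01 = 0.02913; mass C = 0.02913 × 12.01 = 0.3498 g
mol H = 2 × (0.5249 / 18.02) = 0.05826; mass H = 0.05826 × 1.008 = 0.05872 g
mol N = 0.8162 / 14.01 = 0.05826
mass O = 2.157 − (1.225) = 0.9322 g → mol O = 0.05826
Smallest is C at 0.02913 mol; normalising gives C 1.000, H 2.000, N 2.000, O 2.000
Ratio ≈ 1:2:2:2, so the empirical formula is CH2N2O2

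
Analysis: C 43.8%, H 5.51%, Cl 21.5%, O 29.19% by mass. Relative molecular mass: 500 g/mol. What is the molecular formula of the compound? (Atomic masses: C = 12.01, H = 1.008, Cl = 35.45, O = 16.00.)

C18H27Cl3O9

Assume 100 g: 43.8 g C, 5.51 g H, 21.5 g Cl, 29.19 g O.
n(C) = 43.8/12.01 = 3.647, n(H) = 5.51/1.008 = 5.466, n(Cl) = 21.5/35.45 = 0.6065, n(O) = 29.19/16.00 = 1.824
Smallest is Cl at 0.6065 mol; normalising gives C 6.013, H 9.013, Cl 1.000, O 3.008
→ C6H9ClO3
Empirical-formula mass = 164.58 g/mol
n = 500 / 164.58 = 3.04 ≈ 3
Molecular formula = (C6H9ClO3)×3 = C18H27Cl3O9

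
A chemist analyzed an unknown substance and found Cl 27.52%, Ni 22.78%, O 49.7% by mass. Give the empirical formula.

Assume 100 g: 27.52 g Cl, 22.78 g Ni, 49.7 g O.
n(Cl) = 27.52/35.45 = 0.7763, n(Ni) = 22.78/58.69 = 0.3881, n(O) = 49.7/16.00 = 3.106
Smallest is Ni at 0.3881 mol; normalising gives Cl 2.000, Ni 1.000, O 8.003
Ratio ≈ 2:1:8, so the empirical formula is Cl2NiO8

Cl2NiO8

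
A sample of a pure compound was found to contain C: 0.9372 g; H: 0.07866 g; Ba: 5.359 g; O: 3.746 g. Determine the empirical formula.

C2H2BaO6

n(C) = 0.9372/12.01 = 0.07803, n(H) = 0.07866/1.008 = 0.07804, n(Ba) = 5.359/137.33 = 0.03902, n(O) = 3.746/16.00 = 0.2341
Ratios (÷ 0.03902): C 2.000, H 2.000, Ba 1.000, O 6.000
→ C2H2BaO6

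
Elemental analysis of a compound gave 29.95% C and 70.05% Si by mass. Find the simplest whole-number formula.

Assume 100 g: 29.95 g C, 70.05 g Si.
Moles — C: 29.95 / 12.01 = 2.494 mol; Si: 70.05 / 28.09 = 2.494 mol
Ratios (÷ 2.494): C 1.000, Si 1.000
Ratio ≈ 1:1, so the empirical formula is CSi

CSi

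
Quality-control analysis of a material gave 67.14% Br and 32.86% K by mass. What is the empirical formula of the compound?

Assume 100 g: 67.14 g Br, 32.86 g K.
Moles — Br: 67.14 / 79.90 = 0.8403 mol; K: 32.86 / 39.10 = 0.8404 mol
Smallest is Br at 0.8403 mol; normalising gives Br 1.000, K 1.000
→ BrK

BrK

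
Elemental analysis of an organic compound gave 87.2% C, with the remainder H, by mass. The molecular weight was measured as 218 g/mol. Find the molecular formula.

C16H28

Assume 100 g: 87.2 g C, 12.8 g H.
C: 87.2 g ÷ 12.01 g/mol = 7.261 mol
H: 12.8 g ÷ 1.008 g/mol = 12.7 mol
Smallest is C at 7.261 mol; normalising gives C 1.000, H 1.749
×4: C 4.00, H 7.00 → C4H7
Empirical-formula mass = 55.10 g/mol
n = 218 / 55.10 = 3.96 ≈ 4
Molecular formula = (C4H7)×4 = C16H28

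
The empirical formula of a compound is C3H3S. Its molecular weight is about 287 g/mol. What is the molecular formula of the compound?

Empirical-formula mass = 71.12 g/mol
n = 287 / 71.12 = 4.04 ≈ 4
Molecular formula = (C3H3S)4 = C12H12S4

C12H12S4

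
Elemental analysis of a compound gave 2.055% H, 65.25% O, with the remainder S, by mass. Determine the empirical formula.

H2O4S

Assume 100 g: 2.055 g H, 65.25 g O, 32.695 g S.
n(H) = 2.055/1.008 = 2.039, n(O) = 65.25/16.00 = 4.078, n(S) = 32.695/32.07 = 1.019
Smallest is S at 1.019 mol; normalising gives H 2.000, O 4.000, S 1.000
≈ 2:4:1 → H2O4S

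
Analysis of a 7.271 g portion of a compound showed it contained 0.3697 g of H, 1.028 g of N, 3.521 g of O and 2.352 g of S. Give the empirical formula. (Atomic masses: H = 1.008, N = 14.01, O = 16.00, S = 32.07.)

Moles — H: 0.3697 / 1.008 = 0.3668 mol; N: 1.028 / 14.01 = 0.07338 mol; O: 3.521 / 16.00 = 0.2201 mol; S: 2.352 / 32.07 = 0.07334 mol
Smallest is S at 0.07334 mol; normalising gives H 5.001, N 1.000, O 3.001, S 1.000
Ratio ≈ 5:1:3:1, so the empirical formula is H5NO3S

H5NO3S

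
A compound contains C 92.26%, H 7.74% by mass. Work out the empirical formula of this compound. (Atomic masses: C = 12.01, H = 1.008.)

CH

Assume 100 g: 92.26 g C, 7.74 g H.
C: 92.26 g ÷ 12.01 g/mol = 7.682 mol
H: 7.74 g ÷ 1.008 g/mol = 7.679 mol
Smallest is H at 7.679 mol; normalising gives C 1.000, H 1.000
Ratio ≈ 1:1, so the empirical formula is CH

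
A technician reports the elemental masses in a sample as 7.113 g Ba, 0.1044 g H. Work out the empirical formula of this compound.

BaH2

Ba: 7.113 g ÷ 137.33 g/mol = 0.05179 mol
H: 0.1044 g ÷ 1.008 g/mol = 0.1036 mol
Smallest is Ba at 0.05179 mol; normalising gives Ba 1.000, H 2.000
Ratio ≈ 1:2, so the empirical formula is BaH2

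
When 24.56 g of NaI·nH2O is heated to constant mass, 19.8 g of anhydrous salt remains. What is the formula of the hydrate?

Mass of water lost = 24.56 − 19.8 = 4.76 g → 4.76 / 18.02 = 0.2642 mol H2O
Molar mass of NaI = 149.89 g/mol → mol NaI = 19.8 / 149.89 = 0.1321
n = 0.2642 / 0.1321 = 2.00 ≈ 2 → NaI·2H2O

NaI·2H2O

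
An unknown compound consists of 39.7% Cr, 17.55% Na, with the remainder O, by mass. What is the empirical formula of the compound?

Cr2Na2O7

Assume 100 g: 39.7 g Cr, 17.55 g Na, 42.75 g O.
Cr: 39.7 g ÷ 52.00 g/mol = 0.7635 mol
Na: 17.55 g ÷ 22.99 g/mol = 0.7634 mol
O: 42.75 g ÷ 16.00 g/mol = 2.672 mol
Ratios (÷ 0.7634): Cr 1.000, Na 1.000, O 3.500
Scaling by 2: Cr 2.00, Na 2.00, O 7.00 → Cr2Na2O7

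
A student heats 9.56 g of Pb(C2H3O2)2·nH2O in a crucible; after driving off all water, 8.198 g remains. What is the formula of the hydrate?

Pb(C2H3O2)2·3H2O

Mass of water lost = 9.56 − 8.198 = 1.362 g → 1.362 / 18.02 = 0.07558 mol H2O
Molar mass of Pb(C2H3O2)2 = 325.29 g/mol → mol Pb(C2H3O2)2 = 8.198 / 325.29 = 0.0252
n = 0.07558 / 0.0252 = 3.00 ≈ 3 → Pb(C2H3O2)2·3H2O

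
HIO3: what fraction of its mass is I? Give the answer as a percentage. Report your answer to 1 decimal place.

Molar mass = 1(1.008) + 1(126.90) + 3(16.00) = 175.908 g/mol
Mass of I per mole = 1 × 126.90 = 126.900 g
% I = 126.900 / 175.908 × 100 = 72.1%

72.1%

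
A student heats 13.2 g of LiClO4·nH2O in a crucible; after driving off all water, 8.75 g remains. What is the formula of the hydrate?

LiClO4·3H2O

Mass of water lost = 13.2 − 8.75 = 4.45 g → 4.45 / 18.02 = 0.2469 mol H2O
Molar mass of LiClO4 = 106.39 g/mol → mol LiClO4 = 8.75 / 106.39 = 0.08224
n = 0.2469 / 0.08224 = 3.00 ≈ 3 → LiClO4·3H2O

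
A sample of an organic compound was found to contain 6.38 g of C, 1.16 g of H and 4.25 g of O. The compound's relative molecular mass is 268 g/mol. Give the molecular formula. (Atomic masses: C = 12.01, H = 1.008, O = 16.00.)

n(C) = 6.38/12.01 = 0.5312, n(H) = 1.16/1.008 = 1.151, n(O) = 4.25/16.00 = 0.2656
Smallest is O at 0.2656 mol; normalising gives C 2.000, H 4.332, O 1.000
Multiply by 3: C 6.00, H 13.00, O 3.00 → C6H13O3
Empirical-formula mass = 133.16 g/mol
n = 268 / 133.16 = 2.01 ≈ 2
Molecular formula = (C6H13O3)×2 = C12H26O6

C12H26O6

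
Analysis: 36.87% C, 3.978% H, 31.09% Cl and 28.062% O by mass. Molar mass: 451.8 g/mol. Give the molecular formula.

C14H18Cl4O8

Assume 100 g: 36.87 g C, 3.978 g H, 31.09 g Cl, 28.062 g O.
Moles — C: 36.87 / 12.01 = 3.07 mol; H: 3.978 / 1.008 = 3.946 mol; Cl: 31.09 / 35.45 = 0.877 mol; O: 28.062 / 16.00 = 1.754 mol
Ratios (÷ 0.877): C 3.500, H 4.500, Cl 1.000, O 2.000
Multiply by 2: C 7.00, H 9.00, Cl 2.00, O 4.00 → C7H9Cl2O4
Empirical-formula mass = 228.04 g/mol
n = 451.8 / 228.04 = 1.98 ≈ 2
Molecular formula = (C7H9Cl2O4)×2 = C14H18Cl4O8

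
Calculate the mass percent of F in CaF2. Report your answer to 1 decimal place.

48.7%

Molar mass = 1(40.08) + 2(19.00) = 78.080 g/mol
Mass of F per mole = 2 × 19.00 = 38.000 g
% F = 38.000 / 78.080 × 100 = 48.7%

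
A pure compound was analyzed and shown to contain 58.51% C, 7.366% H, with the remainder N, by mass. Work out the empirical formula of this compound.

C2H3N

Assume 100 g: 58.51 g C, 7.366 g H, 34.124 g N.
C: 58.51 g ÷ 12.01 g/mol = 4.872 mol
H: 7.366 g ÷ 1.008 g/mol = 7.308 mol
N: 34.124 g ÷ 14.01 g/mol = 2.436 mol
Divide by the smallest (2.436 mol N): C 2.000, H 3.000, N 1.000
→ C2H3N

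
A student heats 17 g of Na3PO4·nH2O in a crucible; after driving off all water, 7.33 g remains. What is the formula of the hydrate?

Mass of water lost = 17 − 7.33 = 9.67 g → 9.67 / 18.02 = 0.5366 mol H2O
Molar mass of Na3PO4 = 163.94 g/mol → mol Na3PO4 = 7.33 / 163.94 = 0.04471
n = 0.5366 / 0.04471 = 12.00 ≈ 12 → Na3PO4·12H2O

Na3PO4·12H2O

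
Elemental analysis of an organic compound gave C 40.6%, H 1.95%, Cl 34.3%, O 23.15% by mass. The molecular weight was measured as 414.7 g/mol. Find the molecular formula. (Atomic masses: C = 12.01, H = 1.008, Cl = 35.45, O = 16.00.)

Assume 100 g: 40.6 g C, 1.95 g H, 34.3 g Cl, 23.15 g O.
Moles — C: 40.6 / 12.01 = 3.381 mol; H: 1.95 / 1.008 = 1.935 mol; Cl: 34.3 / 35.45 = 0.9676 mol; O: 23.15 / 16.00 = 1.447 mol
Ratios (÷ 0.9676): C 3.494, H 1.999, Cl 1.000, O 1.495
×2: C 6.99, H 4.00, Cl 2.00, O 2.99 → C7H4Cl2O3
Empirical-formula mass = 207.00 g/mol
n = 414.7 / 207.00 = 2.00 ≈ 2
Molecular formula = (C7H4Cl2O3)×2 = C14H8Cl4O6

C14H8Cl4O6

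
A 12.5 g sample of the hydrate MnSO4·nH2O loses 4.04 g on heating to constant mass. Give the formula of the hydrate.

MnSO4·4H2O

Mass of anhydrous MnSO4 = 12.5 − 4.04 = 8.46 g
mol H2O = 4.04 / 18.02 = 0.2242
Molar mass of MnSO4 = 151.01 g/mol → mol MnSO4 = 8.46 / 151.01 = 0.05602
n = 0.2242 / 0.05602 = 4.00 ≈ 4 → MnSO4·4H2O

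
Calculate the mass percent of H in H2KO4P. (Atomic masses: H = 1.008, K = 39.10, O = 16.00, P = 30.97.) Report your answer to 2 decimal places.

1.48%

Molar mass = 2(1.008) + 1(39.10) + 4(16.00) + 1(30.97) = 136.086 g/mol
Mass of H per mole = 2 × 1.008 = 2.016 g
% H = 2.016 / 136.086 × 100 = 1.48%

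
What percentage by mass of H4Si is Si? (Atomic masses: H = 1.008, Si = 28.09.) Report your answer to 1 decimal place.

87.4%

Molar mass = 4(1.008) + 1(28.09) = 32.122 g/mol
Mass of Si per mole = 1 × 28.09 = 28.090 g
% Si = 28.090 / 32.122 × 100 = 87.4%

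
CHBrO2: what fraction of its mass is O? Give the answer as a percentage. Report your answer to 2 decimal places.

Molar mass = 1(12.01) + 1(1.008) + 1(79.90) + 2(16.00) = 124.918 g/mol
Mass of O per mole = 2 × 16.00 = 32.000 g
% O = 32.000 / 124.918 × 100 = 25.62%

25.62%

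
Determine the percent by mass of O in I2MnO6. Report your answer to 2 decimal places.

23.72%

Molar mass = 2(126.90) + 1(54.94) + 6(16.00) = 404.740 g/mol
Mass of O per mole = 6 × 16.00 = 96.000 g
% O = 96.000 / 404.740 × 100 = 23.72%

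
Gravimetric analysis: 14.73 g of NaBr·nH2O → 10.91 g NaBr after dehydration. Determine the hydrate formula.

NaBr·2H2O

Mass of water lost = 14.73 − 10.91 = 3.82 g → 3.82 / 18.02 = 0.212 mol H2O
Molar mass of NaBr = 102.89 g/mol → mol NaBr = 10.91 / 102.89 = 0.106
n = 0.212 / 0.106 = 2.00 ≈ 2 → NaBr·2H2O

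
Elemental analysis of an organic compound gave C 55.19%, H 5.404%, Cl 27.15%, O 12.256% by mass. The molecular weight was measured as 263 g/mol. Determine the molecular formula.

C12H14Cl2O2

Assume 100 g: 55.19 g C, 5.404 g H, 27.15 g Cl, 12.256 g O.
Moles — C: 55.19 / 12.01 = 4.595 mol; H: 5.404 / 1.008 = 5.361 mol; Cl: 27.15 / 35.45 = 0.7659 mol; O: 12.256 / 16.00 = 0.766 mol
Ratios (÷ 0.7659): C 6.000, H 7.000, Cl 1.000, O 1.000
Ratio ≈ 6:7:1:1, so the empirical formula is C6H7ClO
Empirical-formula mass = 130.57 g/mol
n = 263 / 130.57 = 2.01 ≈ 2
Molecular formula = (C6H7ClO)×2 = C12H14Cl2O2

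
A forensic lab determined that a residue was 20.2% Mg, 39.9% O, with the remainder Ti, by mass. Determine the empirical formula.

Assume 100 g: 20.2 g Mg, 39.9 g O, 39.9 g Ti.
n(Mg) = 20.2/24.31 = 0.8309, n(O) = 39.9/16.00 = 2.494, n(Ti) = 39.9/47.87 = 0.8335
Divide by the smallest (0.8309 mol Mg): Mg 1.000, O 3.001, Ti 1.003
→ MgO3Ti

MgO3Ti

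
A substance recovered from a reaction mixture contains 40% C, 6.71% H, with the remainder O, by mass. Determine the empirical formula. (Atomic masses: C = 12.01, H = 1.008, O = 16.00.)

Assume 100 g: 40 g C, 6.71 g H, 53.29 g O.
n(C) = 40/12.01 = 3.331, n(H) = 6.71/1.008 = 6.657, n(O) = 53.29/16.00 = 3.331
Ratios (÷ 3.331): C 1.000, H 1.999, O 1.000
→ CH2O

CH2O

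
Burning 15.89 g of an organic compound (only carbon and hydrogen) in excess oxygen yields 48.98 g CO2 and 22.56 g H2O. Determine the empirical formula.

C4H9

mol C = 48.98 / 44.01 = 1.113; mass C = 1.113 × 12.01 = 13.37 g
mol H = 2 × (22.56 / 18.02) = 2.504; mass H = 2.504 × 1.008 = 2.524 g
Ratios (÷ 1.113): C 1.000, H 2.250
×4: C 4.00, H 9.00 → C4H9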